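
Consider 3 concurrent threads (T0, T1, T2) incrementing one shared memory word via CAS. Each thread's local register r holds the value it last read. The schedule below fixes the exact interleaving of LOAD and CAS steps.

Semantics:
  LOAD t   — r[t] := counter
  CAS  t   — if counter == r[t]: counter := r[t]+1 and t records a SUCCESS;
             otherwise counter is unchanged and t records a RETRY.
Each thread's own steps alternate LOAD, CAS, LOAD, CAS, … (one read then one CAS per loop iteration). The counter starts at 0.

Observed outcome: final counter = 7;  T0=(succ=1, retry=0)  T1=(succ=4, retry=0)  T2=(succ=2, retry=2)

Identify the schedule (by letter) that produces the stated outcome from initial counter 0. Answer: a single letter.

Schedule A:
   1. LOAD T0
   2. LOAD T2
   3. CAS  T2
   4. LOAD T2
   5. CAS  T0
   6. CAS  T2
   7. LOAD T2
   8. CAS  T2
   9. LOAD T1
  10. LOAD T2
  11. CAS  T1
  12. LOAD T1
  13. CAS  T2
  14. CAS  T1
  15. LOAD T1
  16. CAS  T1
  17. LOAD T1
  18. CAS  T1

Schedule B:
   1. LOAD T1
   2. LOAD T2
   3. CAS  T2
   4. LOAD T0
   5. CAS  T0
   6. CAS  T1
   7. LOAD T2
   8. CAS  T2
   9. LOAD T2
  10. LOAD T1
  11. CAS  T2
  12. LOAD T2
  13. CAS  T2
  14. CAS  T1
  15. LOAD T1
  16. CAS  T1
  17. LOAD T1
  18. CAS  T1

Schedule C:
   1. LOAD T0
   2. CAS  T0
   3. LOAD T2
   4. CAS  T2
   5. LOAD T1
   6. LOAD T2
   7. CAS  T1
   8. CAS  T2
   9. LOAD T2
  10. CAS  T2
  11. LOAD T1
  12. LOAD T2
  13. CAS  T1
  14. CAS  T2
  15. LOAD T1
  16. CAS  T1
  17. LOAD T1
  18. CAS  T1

Run C:
step 1: T0 LOAD ⇒ load; ctr=0 reg=0
step 2: T0 CAS ⇒ ok; ctr=1 reg=0
step 3: T2 LOAD ⇒ load; ctr=1 reg=1
step 4: T2 CAS ⇒ ok; ctr=2 reg=1
step 5: T1 LOAD ⇒ load; ctr=2 reg=2
step 6: T2 LOAD ⇒ load; ctr=2 reg=2
step 7: T1 CAS ⇒ ok; ctr=3 reg=2
step 8: T2 CAS ⇒ retry; ctr=3 reg=2
step 9: T2 LOAD ⇒ load; ctr=3 reg=3
step 10: T2 CAS ⇒ ok; ctr=4 reg=3
step 11: T1 LOAD ⇒ load; ctr=4 reg=4
step 12: T2 LOAD ⇒ load; ctr=4 reg=4
step 13: T1 CAS ⇒ ok; ctr=5 reg=4
step 14: T2 CAS ⇒ retry; ctr=5 reg=4
step 15: T1 LOAD ⇒ load; ctr=5 reg=5
step 16: T1 CAS ⇒ ok; ctr=6 reg=5
step 17: T1 LOAD ⇒ load; ctr=6 reg=6
step 18: T1 CAS ⇒ ok; ctr=7 reg=6

C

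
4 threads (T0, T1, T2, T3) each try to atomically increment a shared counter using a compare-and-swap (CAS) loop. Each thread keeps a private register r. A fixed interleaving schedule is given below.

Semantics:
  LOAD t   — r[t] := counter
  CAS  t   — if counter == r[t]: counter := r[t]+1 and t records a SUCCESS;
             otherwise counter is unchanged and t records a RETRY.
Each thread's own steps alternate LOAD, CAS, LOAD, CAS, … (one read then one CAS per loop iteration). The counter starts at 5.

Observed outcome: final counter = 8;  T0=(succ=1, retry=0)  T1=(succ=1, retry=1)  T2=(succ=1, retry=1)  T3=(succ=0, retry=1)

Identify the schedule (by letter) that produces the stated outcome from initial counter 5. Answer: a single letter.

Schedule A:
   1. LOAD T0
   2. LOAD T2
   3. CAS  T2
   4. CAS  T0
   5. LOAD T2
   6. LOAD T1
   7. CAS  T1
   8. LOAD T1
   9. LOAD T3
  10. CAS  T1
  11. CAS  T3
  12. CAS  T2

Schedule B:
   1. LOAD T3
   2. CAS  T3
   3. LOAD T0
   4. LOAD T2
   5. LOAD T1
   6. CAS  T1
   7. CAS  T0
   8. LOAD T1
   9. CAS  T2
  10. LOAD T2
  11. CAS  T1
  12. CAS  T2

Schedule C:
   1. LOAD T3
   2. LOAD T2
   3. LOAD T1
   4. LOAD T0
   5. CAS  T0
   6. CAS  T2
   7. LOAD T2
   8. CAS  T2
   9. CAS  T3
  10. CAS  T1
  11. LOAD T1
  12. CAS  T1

C

Tracing schedule C:
[1] T3.load  rd  (counter 5, T3.r 5)
[2] T2.load  rd  (counter 5, T2.r 5)
[3] T1.load  rd  (counter 5, T1.r 5)
[4] T0.load  rd  (counter 5, T0.r 5)
[5] T0.cas  hit  (counter 6, T0.r 5)
[6] T2.cas  miss  (counter 6, T2.r 5)
[7] T2.load  rd  (counter 6, T2.r 6)
[8] T2.cas  hit  (counter 7, T2.r 6)
[9] T3.cas  miss  (counter 7, T3.r 5)
[10] T1.cas  miss  (counter 7, T1.r 5)
[11] T1.load  rd  (counter 7, T1.r 7)
[12] T1.cas  hit  (counter 8, T1.r 7)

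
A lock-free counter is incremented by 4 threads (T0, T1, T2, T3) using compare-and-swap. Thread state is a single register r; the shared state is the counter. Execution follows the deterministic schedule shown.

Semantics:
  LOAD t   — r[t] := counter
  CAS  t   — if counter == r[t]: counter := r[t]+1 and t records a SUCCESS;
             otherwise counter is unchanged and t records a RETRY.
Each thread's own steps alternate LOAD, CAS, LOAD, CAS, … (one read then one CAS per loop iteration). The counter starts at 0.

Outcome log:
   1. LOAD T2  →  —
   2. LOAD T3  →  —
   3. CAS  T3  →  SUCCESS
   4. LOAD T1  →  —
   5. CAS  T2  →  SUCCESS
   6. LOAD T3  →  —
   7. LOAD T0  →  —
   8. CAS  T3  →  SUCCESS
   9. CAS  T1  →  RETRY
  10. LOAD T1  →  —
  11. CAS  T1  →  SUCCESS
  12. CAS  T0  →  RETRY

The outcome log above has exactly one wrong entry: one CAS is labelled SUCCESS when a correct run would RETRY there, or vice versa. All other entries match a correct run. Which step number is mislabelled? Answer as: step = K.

step = 5

Correct run:
1. LOAD T2 → mem=0 r[T2]=0 [LOAD]
2. LOAD T3 → mem=0 r[T3]=0 [LOAD]
3. CAS T3 → mem=1 r[T3]=0 [OK]
4. LOAD T1 → mem=1 r[T1]=1 [LOAD]
5. CAS T2 → mem=1 r[T2]=0 [RETRY]
6. LOAD T3 → mem=1 r[T3]=1 [LOAD]
7. LOAD T0 → mem=1 r[T0]=1 [LOAD]
8. CAS T3 → mem=2 r[T3]=1 [OK]
9. CAS T1 → mem=2 r[T1]=1 [RETRY]
10. LOAD T1 → mem=2 r[T1]=2 [LOAD]
11. CAS T1 → mem=3 r[T1]=2 [OK]
12. CAS T0 → mem=3 r[T0]=1 [RETRY]
Mismatch at 5.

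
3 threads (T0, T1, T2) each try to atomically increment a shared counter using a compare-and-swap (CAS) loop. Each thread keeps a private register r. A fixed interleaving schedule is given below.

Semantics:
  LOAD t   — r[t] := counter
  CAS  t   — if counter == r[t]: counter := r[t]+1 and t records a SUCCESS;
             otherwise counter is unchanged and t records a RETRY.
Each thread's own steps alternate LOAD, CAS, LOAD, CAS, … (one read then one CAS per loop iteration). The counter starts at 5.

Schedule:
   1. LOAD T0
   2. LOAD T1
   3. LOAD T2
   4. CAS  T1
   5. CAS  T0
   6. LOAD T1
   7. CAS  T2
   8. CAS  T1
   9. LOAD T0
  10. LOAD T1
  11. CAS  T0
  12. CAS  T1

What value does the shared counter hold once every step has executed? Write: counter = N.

counter = 8

T0 LOAD — after: cnt=5, r=5 — load
T1 LOAD — after: cnt=5, r=5 — load
T2 LOAD — after: cnt=5, r=5 — load
T1 CAS — after: cnt=6, r=5 — ok
T0 CAS — after: cnt=6, r=5 — retry
T1 LOAD — after: cnt=6, r=6 — load
T2 CAS — after: cnt=6, r=5 — retry
T1 CAS — after: cnt=7, r=6 — ok
T0 LOAD — after: cnt=7, r=7 — load
T1 LOAD — after: cnt=7, r=7 — load
T0 CAS — after: cnt=8, r=7 — ok
T1 CAS — after: cnt=8, r=7 — retry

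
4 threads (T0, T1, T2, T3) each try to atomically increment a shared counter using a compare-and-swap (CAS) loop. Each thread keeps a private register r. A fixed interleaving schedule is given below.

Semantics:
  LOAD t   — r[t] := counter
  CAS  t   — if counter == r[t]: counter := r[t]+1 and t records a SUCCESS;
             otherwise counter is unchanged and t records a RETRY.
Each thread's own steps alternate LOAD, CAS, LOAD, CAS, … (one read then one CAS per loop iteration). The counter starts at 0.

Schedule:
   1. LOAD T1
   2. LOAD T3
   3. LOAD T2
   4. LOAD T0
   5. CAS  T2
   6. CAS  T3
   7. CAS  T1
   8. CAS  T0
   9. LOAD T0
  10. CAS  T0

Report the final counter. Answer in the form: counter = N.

#1 T1 reads 0
#2 T3 reads 0
#3 T2 reads 0
#4 T0 reads 0
#5 T2 CAS(0→1) writes; counter now 1
#6 T3 CAS(0→1) fails; counter now 1
#7 T1 CAS(0→1) fails; counter now 1
#8 T0 CAS(0→1) fails; counter now 1
#9 T0 reads 1
#10 T0 CAS(1→2) writes; counter now 2

counter = 2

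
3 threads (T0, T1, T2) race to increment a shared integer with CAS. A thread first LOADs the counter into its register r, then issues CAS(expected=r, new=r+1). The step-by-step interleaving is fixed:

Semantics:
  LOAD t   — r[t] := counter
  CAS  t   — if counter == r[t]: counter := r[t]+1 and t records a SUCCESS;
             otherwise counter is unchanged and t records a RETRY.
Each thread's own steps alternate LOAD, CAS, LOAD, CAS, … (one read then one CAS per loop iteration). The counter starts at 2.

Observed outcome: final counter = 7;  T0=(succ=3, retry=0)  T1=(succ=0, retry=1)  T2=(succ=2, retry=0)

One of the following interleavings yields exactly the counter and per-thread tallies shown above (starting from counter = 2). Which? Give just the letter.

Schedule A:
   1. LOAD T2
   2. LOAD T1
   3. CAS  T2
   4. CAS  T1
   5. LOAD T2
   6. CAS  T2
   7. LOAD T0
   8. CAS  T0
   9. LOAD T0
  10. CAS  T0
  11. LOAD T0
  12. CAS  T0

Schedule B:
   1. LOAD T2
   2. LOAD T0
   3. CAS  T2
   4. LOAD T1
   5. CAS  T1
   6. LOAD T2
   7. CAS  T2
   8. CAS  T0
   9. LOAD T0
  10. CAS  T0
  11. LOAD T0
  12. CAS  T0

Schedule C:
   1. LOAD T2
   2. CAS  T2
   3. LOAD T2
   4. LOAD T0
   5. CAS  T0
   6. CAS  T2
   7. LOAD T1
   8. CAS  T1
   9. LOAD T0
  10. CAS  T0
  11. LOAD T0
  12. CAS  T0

Run A:
1. LOAD T2 → mem=2 r[T2]=2 [LOAD]
2. LOAD T1 → mem=2 r[T1]=2 [LOAD]
3. CAS T2 → mem=3 r[T2]=2 [OK]
4. CAS T1 → mem=3 r[T1]=2 [RETRY]
5. LOAD T2 → mem=3 r[T2]=3 [LOAD]
6. CAS T2 → mem=4 r[T2]=3 [OK]
7. LOAD T0 → mem=4 r[T0]=4 [LOAD]
8. CAS T0 → mem=5 r[T0]=4 [OK]
9. LOAD T0 → mem=5 r[T0]=5 [LOAD]
10. CAS T0 → mem=6 r[T0]=5 [OK]
11. LOAD T0 → mem=6 r[T0]=6 [LOAD]
12. CAS T0 → mem=7 r[T0]=6 [OK]

A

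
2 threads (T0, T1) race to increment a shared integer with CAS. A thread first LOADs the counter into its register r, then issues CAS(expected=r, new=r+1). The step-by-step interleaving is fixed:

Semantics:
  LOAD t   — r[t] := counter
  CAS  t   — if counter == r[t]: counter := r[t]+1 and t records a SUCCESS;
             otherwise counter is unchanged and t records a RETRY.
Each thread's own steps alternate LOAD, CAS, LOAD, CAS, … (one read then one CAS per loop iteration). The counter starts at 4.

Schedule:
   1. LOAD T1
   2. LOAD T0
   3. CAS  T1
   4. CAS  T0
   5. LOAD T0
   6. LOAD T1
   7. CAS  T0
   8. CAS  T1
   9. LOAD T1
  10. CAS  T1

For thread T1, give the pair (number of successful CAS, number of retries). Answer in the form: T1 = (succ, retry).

T1 = (2, 1)

   1) LOAD T1:  M=4  r_T1=4
   2) LOAD T0:  M=4  r_T0=4
   3) CAS  T1:  M=5  r_T1=4 ✓
   4) CAS  T0:  M=5  r_T0=4 ✗
   5) LOAD T0:  M=5  r_T0=5
   6) LOAD T1:  M=5  r_T1=5
   7) CAS  T0:  M=6  r_T0=5 ✓
   8) CAS  T1:  M=6  r_T1=5 ✗
   9) LOAD T1:  M=6  r_T1=6
  10) CAS  T1:  M=7  r_T1=6 ✓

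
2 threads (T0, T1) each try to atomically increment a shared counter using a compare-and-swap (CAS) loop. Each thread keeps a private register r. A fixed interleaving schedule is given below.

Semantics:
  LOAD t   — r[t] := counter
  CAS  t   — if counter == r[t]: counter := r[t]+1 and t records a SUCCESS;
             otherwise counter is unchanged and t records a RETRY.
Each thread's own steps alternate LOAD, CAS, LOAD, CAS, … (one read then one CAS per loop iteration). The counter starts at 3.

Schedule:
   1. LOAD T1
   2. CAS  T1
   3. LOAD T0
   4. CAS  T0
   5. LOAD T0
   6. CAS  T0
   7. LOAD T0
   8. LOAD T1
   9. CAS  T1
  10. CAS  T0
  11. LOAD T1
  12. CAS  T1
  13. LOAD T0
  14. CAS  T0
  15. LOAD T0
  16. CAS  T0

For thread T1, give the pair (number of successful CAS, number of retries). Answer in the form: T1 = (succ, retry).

T1 = (3, 0)

1. LOAD T1 → mem=3 r[T1]=3 [LOAD]
2. CAS T1 → mem=4 r[T1]=3 [OK]
3. LOAD T0 → mem=4 r[T0]=4 [LOAD]
4. CAS T0 → mem=5 r[T0]=4 [OK]
5. LOAD T0 → mem=5 r[T0]=5 [LOAD]
6. CAS T0 → mem=6 r[T0]=5 [OK]
7. LOAD T0 → mem=6 r[T0]=6 [LOAD]
8. LOAD T1 → mem=6 r[T1]=6 [LOAD]
9. CAS T1 → mem=7 r[T1]=6 [OK]
10. CAS T0 → mem=7 r[T0]=6 [RETRY]
11. LOAD T1 → mem=7 r[T1]=7 [LOAD]
12. CAS T1 → mem=8 r[T1]=7 [OK]
13. LOAD T0 → mem=8 r[T0]=8 [LOAD]
14. CAS T0 → mem=9 r[T0]=8 [OK]
15. LOAD T0 → mem=9 r[T0]=9 [LOAD]
16. CAS T0 → mem=10 r[T0]=9 [OK]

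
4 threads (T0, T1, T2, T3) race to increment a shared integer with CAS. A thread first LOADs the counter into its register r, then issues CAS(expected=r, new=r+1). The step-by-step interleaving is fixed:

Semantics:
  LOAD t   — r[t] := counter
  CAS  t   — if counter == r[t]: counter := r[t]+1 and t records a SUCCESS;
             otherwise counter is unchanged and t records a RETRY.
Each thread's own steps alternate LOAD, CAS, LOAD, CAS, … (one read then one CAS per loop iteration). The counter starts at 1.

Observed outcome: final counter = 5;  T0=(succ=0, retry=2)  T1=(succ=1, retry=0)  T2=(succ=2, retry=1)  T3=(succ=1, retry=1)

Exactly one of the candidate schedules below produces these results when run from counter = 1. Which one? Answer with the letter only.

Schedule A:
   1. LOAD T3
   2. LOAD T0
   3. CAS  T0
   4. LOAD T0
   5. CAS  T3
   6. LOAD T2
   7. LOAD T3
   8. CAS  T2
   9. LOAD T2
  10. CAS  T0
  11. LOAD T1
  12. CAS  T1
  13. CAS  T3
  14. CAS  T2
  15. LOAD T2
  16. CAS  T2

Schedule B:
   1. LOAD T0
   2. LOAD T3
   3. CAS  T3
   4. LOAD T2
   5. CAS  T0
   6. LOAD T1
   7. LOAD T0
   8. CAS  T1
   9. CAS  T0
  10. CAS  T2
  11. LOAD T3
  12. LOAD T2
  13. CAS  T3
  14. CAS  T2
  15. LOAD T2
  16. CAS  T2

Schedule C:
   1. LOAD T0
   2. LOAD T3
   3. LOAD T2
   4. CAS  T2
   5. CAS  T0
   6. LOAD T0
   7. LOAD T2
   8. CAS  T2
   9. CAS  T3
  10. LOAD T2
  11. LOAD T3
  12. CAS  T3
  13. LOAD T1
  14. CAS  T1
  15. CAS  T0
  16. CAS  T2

C

Simulating candidate C:
[1] T0.load  rd  (counter 1, T0.r 1)
[2] T3.load  rd  (counter 1, T3.r 1)
[3] T2.load  rd  (counter 1, T2.r 1)
[4] T2.cas  hit  (counter 2, T2.r 1)
[5] T0.cas  miss  (counter 2, T0.r 1)
[6] T0.load  rd  (counter 2, T0.r 2)
[7] T2.load  rd  (counter 2, T2.r 2)
[8] T2.cas  hit  (counter 3, T2.r 2)
[9] T3.cas  miss  (counter 3, T3.r 1)
[10] T2.load  rd  (counter 3, T2.r 3)
[11] T3.load  rd  (counter 3, T3.r 3)
[12] T3.cas  hit  (counter 4, T3.r 3)
[13] T1.load  rd  (counter 4, T1.r 4)
[14] T1.cas  hit  (counter 5, T1.r 4)
[15] T0.cas  miss  (counter 5, T0.r 2)
[16] T2.cas  miss  (counter 5, T2.r 3)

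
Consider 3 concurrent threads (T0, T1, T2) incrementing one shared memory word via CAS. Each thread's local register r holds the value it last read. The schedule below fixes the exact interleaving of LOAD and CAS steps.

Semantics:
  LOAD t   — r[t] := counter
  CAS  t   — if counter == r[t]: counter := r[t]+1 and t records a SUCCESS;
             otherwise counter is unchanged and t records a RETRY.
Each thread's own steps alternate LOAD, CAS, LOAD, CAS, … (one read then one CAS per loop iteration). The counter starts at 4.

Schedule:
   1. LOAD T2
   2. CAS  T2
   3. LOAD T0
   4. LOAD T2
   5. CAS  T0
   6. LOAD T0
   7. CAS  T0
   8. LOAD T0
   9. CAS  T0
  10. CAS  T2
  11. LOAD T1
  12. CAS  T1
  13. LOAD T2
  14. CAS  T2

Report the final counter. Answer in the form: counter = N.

1. LOAD T2 → mem=4 r[T2]=4 [LOAD]
2. CAS T2 → mem=5 r[T2]=4 [OK]
3. LOAD T0 → mem=5 r[T0]=5 [LOAD]
4. LOAD T2 → mem=5 r[T2]=5 [LOAD]
5. CAS T0 → mem=6 r[T0]=5 [OK]
6. LOAD T0 → mem=6 r[T0]=6 [LOAD]
7. CAS T0 → mem=7 r[T0]=6 [OK]
8. LOAD T0 → mem=7 r[T0]=7 [LOAD]
9. CAS T0 → mem=8 r[T0]=7 [OK]
10. CAS T2 → mem=8 r[T2]=5 [RETRY]
11. LOAD T1 → mem=8 r[T1]=8 [LOAD]
12. CAS T1 → mem=9 r[T1]=8 [OK]
13. LOAD T2 → mem=9 r[T2]=9 [LOAD]
14. CAS T2 → mem=10 r[T2]=9 [OK]

counter = 10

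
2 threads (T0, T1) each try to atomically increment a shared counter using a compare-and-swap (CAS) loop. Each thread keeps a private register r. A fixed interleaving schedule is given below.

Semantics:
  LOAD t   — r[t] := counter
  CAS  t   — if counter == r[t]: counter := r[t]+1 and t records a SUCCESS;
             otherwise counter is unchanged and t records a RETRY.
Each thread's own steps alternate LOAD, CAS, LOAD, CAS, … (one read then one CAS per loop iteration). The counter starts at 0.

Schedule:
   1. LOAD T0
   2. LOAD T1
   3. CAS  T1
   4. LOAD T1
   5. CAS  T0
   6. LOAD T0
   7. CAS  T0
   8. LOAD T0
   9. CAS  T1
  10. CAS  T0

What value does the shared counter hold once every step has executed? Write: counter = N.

[1] T0.load  rd  (counter 0, T0.r 0)
[2] T1.load  rd  (counter 0, T1.r 0)
[3] T1.cas  hit  (counter 1, T1.r 0)
[4] T1.load  rd  (counter 1, T1.r 1)
[5] T0.cas  miss  (counter 1, T0.r 0)
[6] T0.load  rd  (counter 1, T0.r 1)
[7] T0.cas  hit  (counter 2, T0.r 1)
[8] T0.load  rd  (counter 2, T0.r 2)
[9] T1.cas  miss  (counter 2, T1.r 1)
[10] T0.cas  hit  (counter 3, T0.r 2)

counter = 3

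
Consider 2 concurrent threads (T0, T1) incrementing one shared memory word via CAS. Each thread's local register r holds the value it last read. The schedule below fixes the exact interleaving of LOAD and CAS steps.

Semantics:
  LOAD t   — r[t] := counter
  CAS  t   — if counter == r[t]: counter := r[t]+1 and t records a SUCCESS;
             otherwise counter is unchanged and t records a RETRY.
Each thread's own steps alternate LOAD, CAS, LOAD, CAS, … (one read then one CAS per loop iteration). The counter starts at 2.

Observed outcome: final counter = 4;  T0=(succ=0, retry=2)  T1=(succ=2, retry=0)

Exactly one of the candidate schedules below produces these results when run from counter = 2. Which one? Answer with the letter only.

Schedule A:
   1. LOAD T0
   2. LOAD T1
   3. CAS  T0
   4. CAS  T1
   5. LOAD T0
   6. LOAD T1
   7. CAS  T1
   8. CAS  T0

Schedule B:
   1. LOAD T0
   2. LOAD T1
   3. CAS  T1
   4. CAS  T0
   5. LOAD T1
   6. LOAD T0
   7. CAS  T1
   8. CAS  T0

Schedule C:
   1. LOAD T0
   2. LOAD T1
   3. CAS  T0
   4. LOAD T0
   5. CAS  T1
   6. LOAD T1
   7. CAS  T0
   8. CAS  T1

B

Tracing schedule B:
1. LOAD T0 → mem=2 r[T0]=2 [LOAD]
2. LOAD T1 → mem=2 r[T1]=2 [LOAD]
3. CAS T1 → mem=3 r[T1]=2 [OK]
4. CAS T0 → mem=3 r[T0]=2 [RETRY]
5. LOAD T1 → mem=3 r[T1]=3 [LOAD]
6. LOAD T0 → mem=3 r[T0]=3 [LOAD]
7. CAS T1 → mem=4 r[T1]=3 [OK]
8. CAS T0 → mem=4 r[T0]=3 [RETRY]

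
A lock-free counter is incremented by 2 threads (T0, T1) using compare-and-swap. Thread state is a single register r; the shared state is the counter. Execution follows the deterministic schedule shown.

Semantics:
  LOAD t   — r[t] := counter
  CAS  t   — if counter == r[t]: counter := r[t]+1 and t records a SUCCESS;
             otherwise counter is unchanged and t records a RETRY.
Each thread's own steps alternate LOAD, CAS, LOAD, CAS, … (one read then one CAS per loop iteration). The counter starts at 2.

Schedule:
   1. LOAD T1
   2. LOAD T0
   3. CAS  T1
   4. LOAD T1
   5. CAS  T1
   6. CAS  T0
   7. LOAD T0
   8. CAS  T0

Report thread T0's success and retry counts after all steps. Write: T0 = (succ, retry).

T0 = (1, 1)

#1 T1 reads 2
#2 T0 reads 2
#3 T1 CAS(2→3) writes; counter now 3
#4 T1 reads 3
#5 T1 CAS(3→4) writes; counter now 4
#6 T0 CAS(2→3) fails; counter now 4
#7 T0 reads 4
#8 T0 CAS(4→5) writes; counter now 5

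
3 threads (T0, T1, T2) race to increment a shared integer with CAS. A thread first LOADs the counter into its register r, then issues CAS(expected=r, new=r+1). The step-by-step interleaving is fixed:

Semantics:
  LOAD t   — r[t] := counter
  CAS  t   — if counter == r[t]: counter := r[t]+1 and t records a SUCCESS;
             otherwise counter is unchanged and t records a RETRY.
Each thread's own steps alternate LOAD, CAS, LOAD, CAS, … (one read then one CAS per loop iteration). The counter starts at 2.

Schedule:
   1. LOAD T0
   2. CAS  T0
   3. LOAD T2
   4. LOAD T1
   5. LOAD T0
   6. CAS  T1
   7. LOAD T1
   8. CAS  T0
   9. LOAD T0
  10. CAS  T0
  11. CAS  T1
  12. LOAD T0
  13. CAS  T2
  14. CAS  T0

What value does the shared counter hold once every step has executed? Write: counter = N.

counter = 6

1. LOAD T0 → mem=2 r[T0]=2 [LOAD]
2. CAS T0 → mem=3 r[T0]=2 [OK]
3. LOAD T2 → mem=3 r[T2]=3 [LOAD]
4. LOAD T1 → mem=3 r[T1]=3 [LOAD]
5. LOAD T0 → mem=3 r[T0]=3 [LOAD]
6. CAS T1 → mem=4 r[T1]=3 [OK]
7. LOAD T1 → mem=4 r[T1]=4 [LOAD]
8. CAS T0 → mem=4 r[T0]=3 [RETRY]
9. LOAD T0 → mem=4 r[T0]=4 [LOAD]
10. CAS T0 → mem=5 r[T0]=4 [OK]
11. CAS T1 → mem=5 r[T1]=4 [RETRY]
12. LOAD T0 → mem=5 r[T0]=5 [LOAD]
13. CAS T2 → mem=5 r[T2]=3 [RETRY]
14. CAS T0 → mem=6 r[T0]=5 [OK]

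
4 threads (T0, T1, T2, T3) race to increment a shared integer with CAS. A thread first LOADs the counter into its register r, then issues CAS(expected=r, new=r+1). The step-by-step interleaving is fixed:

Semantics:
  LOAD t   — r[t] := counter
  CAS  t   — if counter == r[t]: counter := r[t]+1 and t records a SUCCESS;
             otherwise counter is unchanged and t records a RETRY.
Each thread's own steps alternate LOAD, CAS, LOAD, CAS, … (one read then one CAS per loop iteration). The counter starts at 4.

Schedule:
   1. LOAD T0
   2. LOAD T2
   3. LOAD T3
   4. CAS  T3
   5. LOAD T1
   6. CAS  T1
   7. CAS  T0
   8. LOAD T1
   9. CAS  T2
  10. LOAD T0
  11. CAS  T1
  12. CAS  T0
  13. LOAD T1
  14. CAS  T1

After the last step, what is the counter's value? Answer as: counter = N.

counter = 8

[1] T0.load  rd  (counter 4, T0.r 4)
[2] T2.load  rd  (counter 4, T2.r 4)
[3] T3.load  rd  (counter 4, T3.r 4)
[4] T3.cas  hit  (counter 5, T3.r 4)
[5] T1.load  rd  (counter 5, T1.r 5)
[6] T1.cas  hit  (counter 6, T1.r 5)
[7] T0.cas  miss  (counter 6, T0.r 4)
[8] T1.load  rd  (counter 6, T1.r 6)
[9] T2.cas  miss  (counter 6, T2.r 4)
[10] T0.load  rd  (counter 6, T0.r 6)
[11] T1.cas  hit  (counter 7, T1.r 6)
[12] T0.cas  miss  (counter 7, T0.r 6)
[13] T1.load  rd  (counter 7, T1.r 7)
[14] T1.cas  hit  (counter 8, T1.r 7)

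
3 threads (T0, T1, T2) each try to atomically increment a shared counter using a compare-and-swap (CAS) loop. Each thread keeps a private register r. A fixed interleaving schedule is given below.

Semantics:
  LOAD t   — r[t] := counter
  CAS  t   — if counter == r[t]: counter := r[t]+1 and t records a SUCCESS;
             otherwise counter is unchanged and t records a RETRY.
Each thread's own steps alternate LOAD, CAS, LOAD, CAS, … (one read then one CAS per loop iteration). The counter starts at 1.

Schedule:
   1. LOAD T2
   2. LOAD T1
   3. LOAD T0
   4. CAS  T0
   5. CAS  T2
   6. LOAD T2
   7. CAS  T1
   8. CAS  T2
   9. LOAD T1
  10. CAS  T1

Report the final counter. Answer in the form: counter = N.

counter = 4

   1) LOAD T2:  M=1  r_T2=1
   2) LOAD T1:  M=1  r_T1=1
   3) LOAD T0:  M=1  r_T0=1
   4) CAS  T0:  M=2  r_T0=1 ✓
   5) CAS  T2:  M=2  r_T2=1 ✗
   6) LOAD T2:  M=2  r_T2=2
   7) CAS  T1:  M=2  r_T1=1 ✗
   8) CAS  T2:  M=3  r_T2=2 ✓
   9) LOAD T1:  M=3  r_T1=3
  10) CAS  T1:  M=4  r_T1=3 ✓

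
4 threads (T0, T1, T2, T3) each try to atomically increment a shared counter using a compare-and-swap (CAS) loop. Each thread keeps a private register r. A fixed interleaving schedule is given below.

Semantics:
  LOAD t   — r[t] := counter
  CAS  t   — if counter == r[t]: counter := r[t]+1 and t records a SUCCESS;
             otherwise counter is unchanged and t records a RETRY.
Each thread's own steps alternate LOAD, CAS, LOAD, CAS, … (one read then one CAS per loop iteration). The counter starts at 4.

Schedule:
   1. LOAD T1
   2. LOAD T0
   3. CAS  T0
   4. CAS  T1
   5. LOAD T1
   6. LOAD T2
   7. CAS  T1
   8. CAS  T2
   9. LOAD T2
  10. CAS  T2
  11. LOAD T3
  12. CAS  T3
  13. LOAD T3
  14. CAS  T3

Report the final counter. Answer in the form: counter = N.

counter = 9

step 1: T1 LOAD ⇒ load; ctr=4 reg=4
step 2: T0 LOAD ⇒ load; ctr=4 reg=4
step 3: T0 CAS ⇒ ok; ctr=5 reg=4
step 4: T1 CAS ⇒ retry; ctr=5 reg=4
step 5: T1 LOAD ⇒ load; ctr=5 reg=5
step 6: T2 LOAD ⇒ load; ctr=5 reg=5
step 7: T1 CAS ⇒ ok; ctr=6 reg=5
step 8: T2 CAS ⇒ retry; ctr=6 reg=5
step 9: T2 LOAD ⇒ load; ctr=6 reg=6
step 10: T2 CAS ⇒ ok; ctr=7 reg=6
step 11: T3 LOAD ⇒ load; ctr=7 reg=7
step 12: T3 CAS ⇒ ok; ctr=8 reg=7
step 13: T3 LOAD ⇒ load; ctr=8 reg=8
step 14: T3 CAS ⇒ ok; ctr=9 reg=8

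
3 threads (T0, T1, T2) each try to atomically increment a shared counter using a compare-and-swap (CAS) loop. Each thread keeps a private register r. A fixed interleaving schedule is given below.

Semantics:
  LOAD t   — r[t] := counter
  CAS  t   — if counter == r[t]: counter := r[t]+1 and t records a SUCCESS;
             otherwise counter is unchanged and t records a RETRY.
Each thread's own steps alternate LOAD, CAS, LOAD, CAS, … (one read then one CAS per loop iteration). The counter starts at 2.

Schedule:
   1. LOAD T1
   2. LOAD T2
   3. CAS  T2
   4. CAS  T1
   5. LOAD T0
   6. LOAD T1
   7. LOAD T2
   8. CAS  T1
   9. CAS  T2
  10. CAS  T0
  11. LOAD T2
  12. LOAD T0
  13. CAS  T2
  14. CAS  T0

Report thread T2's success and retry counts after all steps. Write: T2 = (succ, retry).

T2 = (2, 1)

1. LOAD T1 → mem=2 r[T1]=2 [LOAD]
2. LOAD T2 → mem=2 r[T2]=2 [LOAD]
3. CAS T2 → mem=3 r[T2]=2 [OK]
4. CAS T1 → mem=3 r[T1]=2 [RETRY]
5. LOAD T0 → mem=3 r[T0]=3 [LOAD]
6. LOAD T1 → mem=3 r[T1]=3 [LOAD]
7. LOAD T2 → mem=3 r[T2]=3 [LOAD]
8. CAS T1 → mem=4 r[T1]=3 [OK]
9. CAS T2 → mem=4 r[T2]=3 [RETRY]
10. CAS T0 → mem=4 r[T0]=3 [RETRY]
11. LOAD T2 → mem=4 r[T2]=4 [LOAD]
12. LOAD T0 → mem=4 r[T0]=4 [LOAD]
13. CAS T2 → mem=5 r[T2]=4 [OK]
14. CAS T0 → mem=5 r[T0]=4 [RETRY]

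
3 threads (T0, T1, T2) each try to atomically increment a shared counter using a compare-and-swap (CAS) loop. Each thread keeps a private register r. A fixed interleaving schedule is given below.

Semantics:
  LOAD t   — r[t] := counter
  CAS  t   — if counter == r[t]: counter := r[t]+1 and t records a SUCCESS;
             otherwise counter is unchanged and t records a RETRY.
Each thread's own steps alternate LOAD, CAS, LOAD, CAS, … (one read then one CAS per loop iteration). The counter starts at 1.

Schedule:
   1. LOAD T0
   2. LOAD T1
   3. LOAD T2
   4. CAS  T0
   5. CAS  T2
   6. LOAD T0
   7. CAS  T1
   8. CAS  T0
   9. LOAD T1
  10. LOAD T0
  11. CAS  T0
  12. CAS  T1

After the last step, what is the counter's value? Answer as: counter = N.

#1 T0 reads 1
#2 T1 reads 1
#3 T2 reads 1
#4 T0 CAS(1→2) writes; counter now 2
#5 T2 CAS(1→2) fails; counter now 2
#6 T0 reads 2
#7 T1 CAS(1→2) fails; counter now 2
#8 T0 CAS(2→3) writes; counter now 3
#9 T1 reads 3
#10 T0 reads 3
#11 T0 CAS(3→4) writes; counter now 4
#12 T1 CAS(3→4) fails; counter now 4

counter = 4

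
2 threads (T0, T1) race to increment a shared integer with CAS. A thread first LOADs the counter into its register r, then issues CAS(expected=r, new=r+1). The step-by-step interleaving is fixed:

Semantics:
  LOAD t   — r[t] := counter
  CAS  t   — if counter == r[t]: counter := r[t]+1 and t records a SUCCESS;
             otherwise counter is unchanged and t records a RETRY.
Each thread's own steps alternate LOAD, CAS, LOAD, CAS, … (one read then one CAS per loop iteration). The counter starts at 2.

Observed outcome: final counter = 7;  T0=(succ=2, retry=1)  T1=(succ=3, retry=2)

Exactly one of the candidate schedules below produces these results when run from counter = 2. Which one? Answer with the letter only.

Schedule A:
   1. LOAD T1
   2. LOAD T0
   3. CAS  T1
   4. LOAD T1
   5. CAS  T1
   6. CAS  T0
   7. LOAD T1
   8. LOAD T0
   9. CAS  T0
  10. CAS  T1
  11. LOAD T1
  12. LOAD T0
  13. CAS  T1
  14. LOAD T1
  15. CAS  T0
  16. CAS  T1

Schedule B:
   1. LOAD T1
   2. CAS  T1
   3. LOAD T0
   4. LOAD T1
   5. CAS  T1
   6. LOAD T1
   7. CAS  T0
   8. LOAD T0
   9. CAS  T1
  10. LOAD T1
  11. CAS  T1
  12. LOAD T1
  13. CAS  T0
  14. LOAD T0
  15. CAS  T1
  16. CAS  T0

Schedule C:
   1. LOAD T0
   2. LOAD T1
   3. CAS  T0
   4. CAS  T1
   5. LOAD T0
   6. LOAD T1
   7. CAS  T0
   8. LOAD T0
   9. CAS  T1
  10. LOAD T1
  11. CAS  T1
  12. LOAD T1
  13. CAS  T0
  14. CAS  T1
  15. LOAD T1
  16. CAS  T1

C

Run C:
1. LOAD T0 → mem=2 r[T0]=2 [LOAD]
2. LOAD T1 → mem=2 r[T1]=2 [LOAD]
3. CAS T0 → mem=3 r[T0]=2 [OK]
4. CAS T1 → mem=3 r[T1]=2 [RETRY]
5. LOAD T0 → mem=3 r[T0]=3 [LOAD]
6. LOAD T1 → mem=3 r[T1]=3 [LOAD]
7. CAS T0 → mem=4 r[T0]=3 [OK]
8. LOAD T0 → mem=4 r[T0]=4 [LOAD]
9. CAS T1 → mem=4 r[T1]=3 [RETRY]
10. LOAD T1 → mem=4 r[T1]=4 [LOAD]
11. CAS T1 → mem=5 r[T1]=4 [OK]
12. LOAD T1 → mem=5 r[T1]=5 [LOAD]
13. CAS T0 → mem=5 r[T0]=4 [RETRY]
14. CAS T1 → mem=6 r[T1]=5 [OK]
15. LOAD T1 → mem=6 r[T1]=6 [LOAD]
16. CAS T1 → mem=7 r[T1]=6 [OK]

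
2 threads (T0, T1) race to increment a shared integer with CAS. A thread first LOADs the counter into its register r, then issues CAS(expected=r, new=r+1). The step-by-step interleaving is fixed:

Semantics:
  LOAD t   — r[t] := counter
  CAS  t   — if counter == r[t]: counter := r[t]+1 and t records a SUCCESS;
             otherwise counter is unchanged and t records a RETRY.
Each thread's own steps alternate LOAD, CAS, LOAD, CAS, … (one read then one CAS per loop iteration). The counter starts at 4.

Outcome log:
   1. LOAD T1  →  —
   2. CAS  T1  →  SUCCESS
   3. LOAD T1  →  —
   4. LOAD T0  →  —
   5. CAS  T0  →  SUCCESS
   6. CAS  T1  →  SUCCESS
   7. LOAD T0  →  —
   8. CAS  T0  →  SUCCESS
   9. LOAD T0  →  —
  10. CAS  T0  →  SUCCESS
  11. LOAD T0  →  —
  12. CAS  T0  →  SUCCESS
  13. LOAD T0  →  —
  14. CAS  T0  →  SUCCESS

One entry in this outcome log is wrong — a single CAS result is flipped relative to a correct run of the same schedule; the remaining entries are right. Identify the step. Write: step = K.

step = 6

Correct run:
#1 T1 reads 4
#2 T1 CAS(4→5) writes; counter now 5
#3 T1 reads 5
#4 T0 reads 5
#5 T0 CAS(5→6) writes; counter now 6
#6 T1 CAS(5→6) fails; counter now 6
#7 T0 reads 6
#8 T0 CAS(6→7) writes; counter now 7
#9 T0 reads 7
#10 T0 CAS(7→8) writes; counter now 8
#11 T0 reads 8
#12 T0 CAS(8→9) writes; counter now 9
#13 T0 reads 9
#14 T0 CAS(9→10) writes; counter now 10
Log disagrees first at step 6.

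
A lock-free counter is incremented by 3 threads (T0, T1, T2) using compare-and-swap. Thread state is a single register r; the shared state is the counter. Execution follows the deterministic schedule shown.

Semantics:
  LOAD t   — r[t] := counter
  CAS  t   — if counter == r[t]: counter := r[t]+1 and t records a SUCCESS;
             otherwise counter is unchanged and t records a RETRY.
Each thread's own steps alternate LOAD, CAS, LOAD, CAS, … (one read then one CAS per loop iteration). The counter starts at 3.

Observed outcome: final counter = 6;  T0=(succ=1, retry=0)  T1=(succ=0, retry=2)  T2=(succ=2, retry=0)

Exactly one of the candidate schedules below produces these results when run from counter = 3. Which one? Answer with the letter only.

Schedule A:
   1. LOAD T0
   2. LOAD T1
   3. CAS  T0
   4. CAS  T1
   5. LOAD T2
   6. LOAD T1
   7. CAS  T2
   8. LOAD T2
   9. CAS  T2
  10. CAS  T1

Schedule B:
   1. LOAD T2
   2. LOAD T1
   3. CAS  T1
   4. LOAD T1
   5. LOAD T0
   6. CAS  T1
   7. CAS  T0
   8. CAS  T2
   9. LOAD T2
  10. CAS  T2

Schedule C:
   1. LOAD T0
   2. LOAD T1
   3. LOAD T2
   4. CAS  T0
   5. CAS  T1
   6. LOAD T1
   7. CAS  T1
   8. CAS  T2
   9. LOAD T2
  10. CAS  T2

Simulating candidate A:
step 1: T0 LOAD ⇒ load; ctr=3 reg=3
step 2: T1 LOAD ⇒ load; ctr=3 reg=3
step 3: T0 CAS ⇒ ok; ctr=4 reg=3
step 4: T1 CAS ⇒ retry; ctr=4 reg=3
step 5: T2 LOAD ⇒ load; ctr=4 reg=4
step 6: T1 LOAD ⇒ load; ctr=4 reg=4
step 7: T2 CAS ⇒ ok; ctr=5 reg=4
step 8: T2 LOAD ⇒ load; ctr=5 reg=5
step 9: T2 CAS ⇒ ok; ctr=6 reg=5
step 10: T1 CAS ⇒ retry; ctr=6 reg=4

A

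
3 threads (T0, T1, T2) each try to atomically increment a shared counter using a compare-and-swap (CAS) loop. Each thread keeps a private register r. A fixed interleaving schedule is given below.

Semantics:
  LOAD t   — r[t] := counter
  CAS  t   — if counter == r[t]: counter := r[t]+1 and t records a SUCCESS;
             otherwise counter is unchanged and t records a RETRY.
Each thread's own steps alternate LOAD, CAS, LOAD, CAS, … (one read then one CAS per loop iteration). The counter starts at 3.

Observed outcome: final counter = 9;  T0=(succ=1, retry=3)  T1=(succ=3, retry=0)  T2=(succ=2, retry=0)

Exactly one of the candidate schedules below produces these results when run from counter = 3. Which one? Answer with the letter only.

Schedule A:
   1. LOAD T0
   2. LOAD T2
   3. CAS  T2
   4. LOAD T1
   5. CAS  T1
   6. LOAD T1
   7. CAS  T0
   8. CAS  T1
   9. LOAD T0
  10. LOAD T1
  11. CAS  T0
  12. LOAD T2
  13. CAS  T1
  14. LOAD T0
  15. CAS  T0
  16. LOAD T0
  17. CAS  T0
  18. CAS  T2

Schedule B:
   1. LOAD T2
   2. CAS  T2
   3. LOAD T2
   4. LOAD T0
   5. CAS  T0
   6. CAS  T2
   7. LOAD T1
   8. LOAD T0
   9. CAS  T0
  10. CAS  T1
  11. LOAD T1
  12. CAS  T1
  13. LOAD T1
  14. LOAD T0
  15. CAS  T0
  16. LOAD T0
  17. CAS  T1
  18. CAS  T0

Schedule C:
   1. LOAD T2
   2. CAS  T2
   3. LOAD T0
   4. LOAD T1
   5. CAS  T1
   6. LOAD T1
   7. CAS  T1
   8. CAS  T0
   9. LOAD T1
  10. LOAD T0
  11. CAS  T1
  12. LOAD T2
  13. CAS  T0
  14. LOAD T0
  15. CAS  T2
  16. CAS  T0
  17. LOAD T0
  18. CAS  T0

Tracing schedule C:
#1 T2 reads 3
#2 T2 CAS(3→4) writes; counter now 4
#3 T0 reads 4
#4 T1 reads 4
#5 T1 CAS(4→5) writes; counter now 5
#6 T1 reads 5
#7 T1 CAS(5→6) writes; counter now 6
#8 T0 CAS(4→5) fails; counter now 6
#9 T1 reads 6
#10 T0 reads 6
#11 T1 CAS(6→7) writes; counter now 7
#12 T2 reads 7
#13 T0 CAS(6→7) fails; counter now 7
#14 T0 reads 7
#15 T2 CAS(7→8) writes; counter now 8
#16 T0 CAS(7→8) fails; counter now 8
#17 T0 reads 8
#18 T0 CAS(8→9) writes; counter now 9

C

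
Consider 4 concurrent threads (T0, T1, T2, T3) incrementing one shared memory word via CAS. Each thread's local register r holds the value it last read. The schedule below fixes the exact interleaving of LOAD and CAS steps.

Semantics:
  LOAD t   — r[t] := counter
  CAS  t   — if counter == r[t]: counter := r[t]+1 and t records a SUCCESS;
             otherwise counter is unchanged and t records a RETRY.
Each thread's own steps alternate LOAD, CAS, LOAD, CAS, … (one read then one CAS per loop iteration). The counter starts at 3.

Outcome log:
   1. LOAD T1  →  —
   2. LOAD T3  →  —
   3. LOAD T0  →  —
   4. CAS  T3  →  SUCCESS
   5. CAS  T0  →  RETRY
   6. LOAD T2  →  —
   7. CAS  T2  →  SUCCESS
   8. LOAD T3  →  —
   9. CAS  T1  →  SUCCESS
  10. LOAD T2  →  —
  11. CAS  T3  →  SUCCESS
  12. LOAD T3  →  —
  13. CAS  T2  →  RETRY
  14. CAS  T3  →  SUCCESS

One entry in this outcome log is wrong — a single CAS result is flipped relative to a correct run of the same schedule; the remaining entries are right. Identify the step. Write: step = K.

Re-executing:
   1) LOAD T1:  M=3  r_T1=3
   2) LOAD T3:  M=3  r_T3=3
   3) LOAD T0:  M=3  r_T0=3
   4) CAS  T3:  M=4  r_T3=3 ✓
   5) CAS  T0:  M=4  r_T0=3 ✗
   6) LOAD T2:  M=4  r_T2=4
   7) CAS  T2:  M=5  r_T2=4 ✓
   8) LOAD T3:  M=5  r_T3=5
   9) CAS  T1:  M=5  r_T1=3 ✗
  10) LOAD T2:  M=5  r_T2=5
  11) CAS  T3:  M=6  r_T3=5 ✓
  12) LOAD T3:  M=6  r_T3=6
  13) CAS  T2:  M=6  r_T2=5 ✗
  14) CAS  T3:  M=7  r_T3=6 ✓
Log disagrees first at step 9.

step = 9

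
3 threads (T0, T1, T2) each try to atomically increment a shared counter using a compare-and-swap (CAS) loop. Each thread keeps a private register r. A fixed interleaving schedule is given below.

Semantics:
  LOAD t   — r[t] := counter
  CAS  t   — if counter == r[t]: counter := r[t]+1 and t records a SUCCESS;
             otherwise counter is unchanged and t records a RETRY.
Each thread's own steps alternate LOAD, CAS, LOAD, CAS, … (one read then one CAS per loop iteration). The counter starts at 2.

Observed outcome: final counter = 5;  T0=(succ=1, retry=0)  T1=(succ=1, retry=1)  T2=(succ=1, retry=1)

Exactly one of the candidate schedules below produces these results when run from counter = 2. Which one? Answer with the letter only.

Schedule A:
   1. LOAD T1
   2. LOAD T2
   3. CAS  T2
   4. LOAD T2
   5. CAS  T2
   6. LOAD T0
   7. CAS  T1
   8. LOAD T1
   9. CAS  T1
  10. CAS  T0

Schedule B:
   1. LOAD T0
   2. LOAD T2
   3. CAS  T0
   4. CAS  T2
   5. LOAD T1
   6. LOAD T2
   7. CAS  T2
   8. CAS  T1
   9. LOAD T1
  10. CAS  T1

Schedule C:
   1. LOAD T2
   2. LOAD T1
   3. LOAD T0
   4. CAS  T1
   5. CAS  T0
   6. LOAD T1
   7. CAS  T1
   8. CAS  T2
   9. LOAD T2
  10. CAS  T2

Simulating candidate B:
T0 LOAD — after: cnt=2, r=2 — load
T2 LOAD — after: cnt=2, r=2 — load
T0 CAS — after: cnt=3, r=2 — ok
T2 CAS — after: cnt=3, r=2 — retry
T1 LOAD — after: cnt=3, r=3 — load
T2 LOAD — after: cnt=3, r=3 — load
T2 CAS — after: cnt=4, r=3 — ok
T1 CAS — after: cnt=4, r=3 — retry
T1 LOAD — after: cnt=4, r=4 — load
T1 CAS — after: cnt=5, r=4 — ok

B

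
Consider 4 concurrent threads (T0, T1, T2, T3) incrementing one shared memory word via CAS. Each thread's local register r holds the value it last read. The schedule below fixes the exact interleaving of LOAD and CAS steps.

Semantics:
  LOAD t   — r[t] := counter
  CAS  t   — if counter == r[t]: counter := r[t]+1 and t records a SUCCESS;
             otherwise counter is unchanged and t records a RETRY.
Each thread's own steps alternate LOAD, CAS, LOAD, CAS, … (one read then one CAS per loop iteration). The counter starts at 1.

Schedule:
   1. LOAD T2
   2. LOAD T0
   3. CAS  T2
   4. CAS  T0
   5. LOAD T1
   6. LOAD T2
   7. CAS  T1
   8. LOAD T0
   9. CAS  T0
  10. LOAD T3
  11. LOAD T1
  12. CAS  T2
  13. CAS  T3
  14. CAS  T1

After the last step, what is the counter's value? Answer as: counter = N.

#1 T2 reads 1
#2 T0 reads 1
#3 T2 CAS(1→2) writes; counter now 2
#4 T0 CAS(1→2) fails; counter now 2
#5 T1 reads 2
#6 T2 reads 2
#7 T1 CAS(2→3) writes; counter now 3
#8 T0 reads 3
#9 T0 CAS(3→4) writes; counter now 4
#10 T3 reads 4
#11 T1 reads 4
#12 T2 CAS(2→3) fails; counter now 4
#13 T3 CAS(4→5) writes; counter now 5
#14 T1 CAS(4→5) fails; counter now 5

counter = 5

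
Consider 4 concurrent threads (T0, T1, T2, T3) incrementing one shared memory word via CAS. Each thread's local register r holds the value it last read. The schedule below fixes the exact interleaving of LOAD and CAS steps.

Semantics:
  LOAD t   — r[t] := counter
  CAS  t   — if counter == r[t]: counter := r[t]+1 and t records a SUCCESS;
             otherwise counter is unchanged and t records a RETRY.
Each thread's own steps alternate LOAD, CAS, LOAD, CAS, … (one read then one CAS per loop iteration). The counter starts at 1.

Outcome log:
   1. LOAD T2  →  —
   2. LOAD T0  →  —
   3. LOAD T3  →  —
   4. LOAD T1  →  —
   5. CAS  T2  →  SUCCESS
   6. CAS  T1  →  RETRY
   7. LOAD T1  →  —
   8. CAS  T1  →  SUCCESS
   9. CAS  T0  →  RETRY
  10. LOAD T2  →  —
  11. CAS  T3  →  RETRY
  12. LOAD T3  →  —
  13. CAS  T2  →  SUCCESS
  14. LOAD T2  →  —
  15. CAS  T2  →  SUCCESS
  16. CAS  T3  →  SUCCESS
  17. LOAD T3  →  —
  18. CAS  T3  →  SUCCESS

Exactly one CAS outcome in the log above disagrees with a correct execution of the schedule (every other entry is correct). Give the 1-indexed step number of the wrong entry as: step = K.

Reference trace:
   1) LOAD T2:  M=1  r_T2=1
   2) LOAD T0:  M=1  r_T0=1
   3) LOAD T3:  M=1  r_T3=1
   4) LOAD T1:  M=1  r_T1=1
   5) CAS  T2:  M=2  r_T2=1 ✓
   6) CAS  T1:  M=2  r_T1=1 ✗
   7) LOAD T1:  M=2  r_T1=2
   8) CAS  T1:  M=3  r_T1=2 ✓
   9) CAS  T0:  M=3  r_T0=1 ✗
  10) LOAD T2:  M=3  r_T2=3
  11) CAS  T3:  M=3  r_T3=1 ✗
  12) LOAD T3:  M=3  r_T3=3
  13) CAS  T2:  M=4  r_T2=3 ✓
  14) LOAD T2:  M=4  r_T2=4
  15) CAS  T2:  M=5  r_T2=4 ✓
  16) CAS  T3:  M=5  r_T3=3 ✗
  17) LOAD T3:  M=5  r_T3=5
  18) CAS  T3:  M=6  r_T3=5 ✓
Log disagrees first at step 16.

step = 16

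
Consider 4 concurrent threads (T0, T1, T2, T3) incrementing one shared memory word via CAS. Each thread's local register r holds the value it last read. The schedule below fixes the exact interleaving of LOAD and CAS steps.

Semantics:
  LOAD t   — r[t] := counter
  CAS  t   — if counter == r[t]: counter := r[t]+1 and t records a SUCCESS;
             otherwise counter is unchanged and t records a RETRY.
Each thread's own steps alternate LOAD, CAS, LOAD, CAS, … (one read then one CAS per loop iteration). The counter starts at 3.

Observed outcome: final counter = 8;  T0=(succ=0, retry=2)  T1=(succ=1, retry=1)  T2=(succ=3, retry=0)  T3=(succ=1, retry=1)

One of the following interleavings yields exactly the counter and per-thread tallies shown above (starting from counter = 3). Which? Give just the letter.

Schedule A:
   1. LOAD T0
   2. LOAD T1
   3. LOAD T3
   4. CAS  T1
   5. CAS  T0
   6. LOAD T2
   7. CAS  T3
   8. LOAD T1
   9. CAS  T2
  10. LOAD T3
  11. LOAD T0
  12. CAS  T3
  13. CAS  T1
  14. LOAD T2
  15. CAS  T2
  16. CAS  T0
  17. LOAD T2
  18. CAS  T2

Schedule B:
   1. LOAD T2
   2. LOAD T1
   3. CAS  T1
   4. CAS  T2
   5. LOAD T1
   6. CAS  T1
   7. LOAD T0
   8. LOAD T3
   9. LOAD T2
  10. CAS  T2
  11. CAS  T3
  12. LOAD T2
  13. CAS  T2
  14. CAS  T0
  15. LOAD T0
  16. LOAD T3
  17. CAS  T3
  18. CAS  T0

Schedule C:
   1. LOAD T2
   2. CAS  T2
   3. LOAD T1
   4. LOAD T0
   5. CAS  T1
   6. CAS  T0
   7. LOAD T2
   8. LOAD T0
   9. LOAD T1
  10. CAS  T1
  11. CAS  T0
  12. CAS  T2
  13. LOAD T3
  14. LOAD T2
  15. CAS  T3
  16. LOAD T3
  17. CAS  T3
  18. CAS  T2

Tracing schedule A:
1. LOAD T0 → mem=3 r[T0]=3 [LOAD]
2. LOAD T1 → mem=3 r[T1]=3 [LOAD]
3. LOAD T3 → mem=3 r[T3]=3 [LOAD]
4. CAS T1 → mem=4 r[T1]=3 [OK]
5. CAS T0 → mem=4 r[T0]=3 [RETRY]
6. LOAD T2 → mem=4 r[T2]=4 [LOAD]
7. CAS T3 → mem=4 r[T3]=3 [RETRY]
8. LOAD T1 → mem=4 r[T1]=4 [LOAD]
9. CAS T2 → mem=5 r[T2]=4 [OK]
10. LOAD T3 → mem=5 r[T3]=5 [LOAD]
11. LOAD T0 → mem=5 r[T0]=5 [LOAD]
12. CAS T3 → mem=6 r[T3]=5 [OK]
13. CAS T1 → mem=6 r[T1]=4 [RETRY]
14. LOAD T2 → mem=6 r[T2]=6 [LOAD]
15. CAS T2 → mem=7 r[T2]=6 [OK]
16. CAS T0 → mem=7 r[T0]=5 [RETRY]
17. LOAD T2 → mem=7 r[T2]=7 [LOAD]
18. CAS T2 → mem=8 r[T2]=7 [OK]

A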